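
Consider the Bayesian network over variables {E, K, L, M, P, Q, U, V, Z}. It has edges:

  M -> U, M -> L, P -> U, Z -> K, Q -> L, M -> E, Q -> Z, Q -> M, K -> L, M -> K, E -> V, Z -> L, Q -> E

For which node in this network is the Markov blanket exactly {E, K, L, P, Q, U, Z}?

The target node must have every member of {E, K, L, P, Q, U, Z} as a parent, child, or co-parent, and no others.
Parents of M: Q; children: E, K, L, U; co-parents: K, P, Q, Z.
These exactly cover the given set, so the node is M.

M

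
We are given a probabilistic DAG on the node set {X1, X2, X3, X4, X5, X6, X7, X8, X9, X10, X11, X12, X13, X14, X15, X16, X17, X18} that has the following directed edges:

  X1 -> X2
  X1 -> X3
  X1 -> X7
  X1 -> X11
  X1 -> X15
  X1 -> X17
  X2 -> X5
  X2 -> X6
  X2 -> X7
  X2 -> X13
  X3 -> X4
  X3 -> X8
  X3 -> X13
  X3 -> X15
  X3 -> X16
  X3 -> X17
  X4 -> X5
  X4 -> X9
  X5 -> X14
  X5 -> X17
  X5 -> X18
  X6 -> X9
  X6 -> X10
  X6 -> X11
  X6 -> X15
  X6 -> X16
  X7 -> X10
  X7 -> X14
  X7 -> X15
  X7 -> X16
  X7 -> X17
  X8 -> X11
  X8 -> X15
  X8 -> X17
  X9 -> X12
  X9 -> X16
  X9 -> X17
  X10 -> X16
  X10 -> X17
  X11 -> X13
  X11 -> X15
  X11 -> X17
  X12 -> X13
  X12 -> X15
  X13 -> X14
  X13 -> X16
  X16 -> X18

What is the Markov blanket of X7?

X7's children: X10, X14, X15, X16, X17.
Parents of X7: X1, X2.
Other parents of X7's children:
  X10 also has parent X6.
  parents(X14) \ {X7} = {X5, X13}.
  X15's other parents are X1, X3, X6, X8, X11, X12.
  X16 also has parents X3, X6, X9, X10, X13.
  X17's other parents are X1, X3, X5, X8, X9, X10, X11.
Union: {X1, X2} ∪ {X10, X14, X15, X16, X17} ∪ {X1, X3, X5, X6, X8, X9, X10, X11, X12, X13} = {X1, X2, X3, X5, X6, X8, X9, X10, X11, X12, X13, X14, X15, X16, X17}.

{X1, X2, X3, X5, X6, X8, X9, X10, X11, X12, X13, X14, X15, X16, X17}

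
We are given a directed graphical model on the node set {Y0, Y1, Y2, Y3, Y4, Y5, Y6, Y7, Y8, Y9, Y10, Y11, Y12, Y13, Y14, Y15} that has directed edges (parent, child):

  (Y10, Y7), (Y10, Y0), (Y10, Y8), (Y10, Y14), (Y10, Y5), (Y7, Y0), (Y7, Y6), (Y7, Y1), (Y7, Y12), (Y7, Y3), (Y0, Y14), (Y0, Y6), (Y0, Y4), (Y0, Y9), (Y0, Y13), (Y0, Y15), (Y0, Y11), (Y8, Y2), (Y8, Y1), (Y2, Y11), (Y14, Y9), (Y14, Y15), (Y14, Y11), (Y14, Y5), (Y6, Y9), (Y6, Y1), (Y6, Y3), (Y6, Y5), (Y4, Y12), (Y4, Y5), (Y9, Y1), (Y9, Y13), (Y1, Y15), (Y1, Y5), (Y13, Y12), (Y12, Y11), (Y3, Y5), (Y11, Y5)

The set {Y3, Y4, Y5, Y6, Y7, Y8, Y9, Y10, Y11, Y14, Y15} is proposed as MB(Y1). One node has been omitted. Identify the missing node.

Y0

By definition, MB(Y1) is built from Y1's parents, Y1's children, and the co-parents of Y1.
Y1 has children Y5, Y15.
Pa(Y1) = {Y6, Y7, Y8, Y9}.
Other parents of Y1's children:
  Y15: Y0, Y14
  Y5: Y3, Y4, Y6, Y10, Y11, Y14
MB(Y1) = {Y0, Y3, Y4, Y5, Y6, Y7, Y8, Y9, Y10, Y11, Y14, Y15}.
Comparing with the claimed set, Y0 is missing.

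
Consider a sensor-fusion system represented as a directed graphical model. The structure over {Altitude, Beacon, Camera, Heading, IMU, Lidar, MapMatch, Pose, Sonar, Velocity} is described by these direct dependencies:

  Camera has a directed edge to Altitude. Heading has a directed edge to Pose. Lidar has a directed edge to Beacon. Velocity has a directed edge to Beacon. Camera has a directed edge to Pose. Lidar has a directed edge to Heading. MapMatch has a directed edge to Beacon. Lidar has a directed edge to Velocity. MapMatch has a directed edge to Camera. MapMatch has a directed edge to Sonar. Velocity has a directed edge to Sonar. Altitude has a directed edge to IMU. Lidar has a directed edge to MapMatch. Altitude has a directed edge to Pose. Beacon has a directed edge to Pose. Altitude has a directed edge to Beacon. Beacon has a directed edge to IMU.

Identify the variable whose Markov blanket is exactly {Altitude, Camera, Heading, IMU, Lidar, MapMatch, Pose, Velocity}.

Beacon

The target node must have every member of {Altitude, Camera, Heading, IMU, Lidar, MapMatch, Pose, Velocity} as a parent, child, or co-parent, and no others.
Parents of Beacon: Altitude, Lidar, MapMatch, Velocity; children: IMU, Pose; co-parents: Altitude, Camera, Heading.
These exactly cover the given set, so the node is Beacon.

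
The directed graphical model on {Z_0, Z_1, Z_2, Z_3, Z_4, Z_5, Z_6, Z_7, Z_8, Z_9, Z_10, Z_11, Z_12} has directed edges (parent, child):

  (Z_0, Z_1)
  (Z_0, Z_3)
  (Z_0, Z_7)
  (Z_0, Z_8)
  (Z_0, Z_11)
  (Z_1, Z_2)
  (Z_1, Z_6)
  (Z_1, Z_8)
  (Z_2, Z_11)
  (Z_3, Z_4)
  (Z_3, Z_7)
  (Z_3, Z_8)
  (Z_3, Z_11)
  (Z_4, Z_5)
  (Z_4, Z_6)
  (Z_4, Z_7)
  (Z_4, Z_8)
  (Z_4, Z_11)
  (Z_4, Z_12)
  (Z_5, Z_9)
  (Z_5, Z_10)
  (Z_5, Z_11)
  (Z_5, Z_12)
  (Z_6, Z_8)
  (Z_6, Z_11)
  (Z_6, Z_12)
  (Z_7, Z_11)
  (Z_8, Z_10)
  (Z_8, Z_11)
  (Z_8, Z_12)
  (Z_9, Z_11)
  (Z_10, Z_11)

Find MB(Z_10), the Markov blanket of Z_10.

The Markov blanket of a node is its parents, its children, and the other parents of its children.
Z_10's parents: Z_5, Z_8.
Children of Z_10: Z_11.
Other parents of Z_10's children:
  Z_11: Z_0, Z_2, Z_3, Z_4, Z_5, Z_6, Z_7, Z_8, Z_9
Taking the union gives {Z_0, Z_2, Z_3, Z_4, Z_5, Z_6, Z_7, Z_8, Z_9, Z_11}.

{Z_0, Z_2, Z_3, Z_4, Z_5, Z_6, Z_7, Z_8, Z_9, Z_11}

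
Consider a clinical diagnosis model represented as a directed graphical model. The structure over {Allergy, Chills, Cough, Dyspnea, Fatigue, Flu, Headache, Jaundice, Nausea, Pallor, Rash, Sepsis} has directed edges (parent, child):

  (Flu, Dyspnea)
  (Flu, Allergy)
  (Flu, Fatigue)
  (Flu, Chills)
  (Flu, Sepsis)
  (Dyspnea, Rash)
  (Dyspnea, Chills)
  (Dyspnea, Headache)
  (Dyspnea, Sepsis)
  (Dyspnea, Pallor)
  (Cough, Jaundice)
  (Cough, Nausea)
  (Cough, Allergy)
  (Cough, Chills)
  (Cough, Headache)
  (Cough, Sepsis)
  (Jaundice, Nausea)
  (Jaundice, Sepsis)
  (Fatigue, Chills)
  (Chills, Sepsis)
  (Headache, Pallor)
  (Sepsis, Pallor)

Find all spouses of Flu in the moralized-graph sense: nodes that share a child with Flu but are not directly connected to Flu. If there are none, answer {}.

Children of Flu: Allergy, Chills, Dyspnea, Fatigue, Sepsis.
  Dyspnea has no other parent.
  Allergy's other parent is Cough.
  Fatigue: no additional parents.
  Chills's other parents are Cough, Dyspnea, Fatigue.
  Sepsis's other parents are Chills, Cough, Dyspnea, Jaundice.
Excluding nodes already adjacent to Flu (Allergy, Chills, Dyspnea, Fatigue, Sepsis), the co-parent-only contribution is {Cough, Jaundice}.

{Cough, Jaundice}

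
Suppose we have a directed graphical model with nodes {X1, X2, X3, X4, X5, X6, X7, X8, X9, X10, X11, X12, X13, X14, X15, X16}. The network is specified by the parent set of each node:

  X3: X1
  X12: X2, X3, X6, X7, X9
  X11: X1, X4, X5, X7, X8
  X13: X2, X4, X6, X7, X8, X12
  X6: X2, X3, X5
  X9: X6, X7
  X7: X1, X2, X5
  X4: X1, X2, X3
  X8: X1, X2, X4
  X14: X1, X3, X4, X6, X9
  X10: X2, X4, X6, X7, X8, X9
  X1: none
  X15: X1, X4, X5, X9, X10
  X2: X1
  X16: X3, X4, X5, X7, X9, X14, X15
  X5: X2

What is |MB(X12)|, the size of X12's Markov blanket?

A node's Markov blanket = Pa ∪ Ch ∪ (parents of Ch other than the node itself).
Children of X12: X13.
X12's parents: X2, X3, X6, X7, X9.
Parents of each child, excluding X12:
  X13: X2, X4, X6, X7, X8
MB(X12) = {X2, X3, X4, X6, X7, X8, X9, X13}, which has 8 nodes.

8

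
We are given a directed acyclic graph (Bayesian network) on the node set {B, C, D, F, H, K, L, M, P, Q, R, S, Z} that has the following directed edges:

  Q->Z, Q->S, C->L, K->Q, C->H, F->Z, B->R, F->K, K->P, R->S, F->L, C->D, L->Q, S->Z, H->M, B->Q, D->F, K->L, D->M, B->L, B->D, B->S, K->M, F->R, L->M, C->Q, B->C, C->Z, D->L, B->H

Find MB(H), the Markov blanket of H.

{B, C, D, K, L, M}

The Markov blanket of a node is its parents, its children, and the other parents of its children.
Parents of H: B, C.
Ch(H) = {M}.
For each child, the remaining parents (spouses of H):
  parents(M) \ {H} = {D, K, L}.
MB(H) = {B, C, D, K, L, M}.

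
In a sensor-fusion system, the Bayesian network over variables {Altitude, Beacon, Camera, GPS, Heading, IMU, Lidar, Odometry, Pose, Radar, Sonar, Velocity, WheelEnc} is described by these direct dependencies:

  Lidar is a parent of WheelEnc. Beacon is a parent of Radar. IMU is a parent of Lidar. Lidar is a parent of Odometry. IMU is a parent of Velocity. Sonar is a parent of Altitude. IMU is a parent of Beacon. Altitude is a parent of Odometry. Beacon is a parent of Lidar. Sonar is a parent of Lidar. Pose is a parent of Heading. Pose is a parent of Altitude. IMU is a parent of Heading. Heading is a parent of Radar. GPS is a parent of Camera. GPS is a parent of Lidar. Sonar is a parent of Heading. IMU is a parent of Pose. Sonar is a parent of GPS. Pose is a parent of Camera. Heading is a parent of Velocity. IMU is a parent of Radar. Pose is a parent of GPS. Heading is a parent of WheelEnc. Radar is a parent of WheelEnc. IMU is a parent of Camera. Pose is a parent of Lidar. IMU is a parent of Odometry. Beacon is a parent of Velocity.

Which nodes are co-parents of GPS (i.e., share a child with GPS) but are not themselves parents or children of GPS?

Children of GPS: Camera, Lidar.
  Lidar: Beacon, IMU, Pose, Sonar
  Camera: IMU, Pose
Excluding nodes already adjacent to GPS (Camera, Lidar, Pose, Sonar), the co-parent-only contribution is {Beacon, IMU}.

{Beacon, IMU}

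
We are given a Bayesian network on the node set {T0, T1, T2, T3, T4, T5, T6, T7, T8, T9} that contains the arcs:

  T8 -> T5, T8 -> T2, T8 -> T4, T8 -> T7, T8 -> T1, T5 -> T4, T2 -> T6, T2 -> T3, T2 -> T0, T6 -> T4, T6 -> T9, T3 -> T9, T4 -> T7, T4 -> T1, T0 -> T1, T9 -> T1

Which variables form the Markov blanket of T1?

{T0, T4, T8, T9}

The Markov blanket of a node is its parents, its children, and the other parents of its children.
Children of T1: none.
T1 has parents T0, T4, T8, T9.
T1 has no children, so there are no co-parents.
MB(T1) = {T0, T4, T8, T9}.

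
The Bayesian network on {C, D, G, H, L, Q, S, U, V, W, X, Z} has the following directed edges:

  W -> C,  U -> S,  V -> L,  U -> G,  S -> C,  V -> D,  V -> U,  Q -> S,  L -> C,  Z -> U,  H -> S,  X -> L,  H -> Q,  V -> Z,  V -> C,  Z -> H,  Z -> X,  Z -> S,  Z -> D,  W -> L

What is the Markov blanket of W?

{C, L, S, V, X}

A node's Markov blanket = Pa ∪ Ch ∪ (parents of Ch other than the node itself).
W has children C, L.
W's parents: none.
For each child, the remaining parents (spouses of W):
  L: V, X
  C: L, S, V
Union: {} ∪ {C, L} ∪ {L, S, V, X} = {C, L, S, V, X}.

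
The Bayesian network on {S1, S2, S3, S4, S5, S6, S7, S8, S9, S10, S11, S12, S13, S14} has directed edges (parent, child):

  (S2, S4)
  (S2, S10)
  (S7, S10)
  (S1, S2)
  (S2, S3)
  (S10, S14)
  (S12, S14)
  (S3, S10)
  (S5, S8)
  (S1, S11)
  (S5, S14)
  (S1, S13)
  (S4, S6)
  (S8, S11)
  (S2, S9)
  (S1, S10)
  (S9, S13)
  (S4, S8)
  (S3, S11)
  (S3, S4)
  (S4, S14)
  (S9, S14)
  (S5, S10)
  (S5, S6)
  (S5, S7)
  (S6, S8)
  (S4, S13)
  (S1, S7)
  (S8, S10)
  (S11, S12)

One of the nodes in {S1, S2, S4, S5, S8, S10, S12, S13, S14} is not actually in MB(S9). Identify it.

S8

S9's children: S13, S14.
S9's parents: S2.
For each child, the remaining parents (spouses of S9):
  S13: S1, S4
  S14: S4, S5, S10, S12
MB(S9) = {S1, S2, S4, S5, S10, S12, S13, S14}.
S8 is neither a parent, child, nor co-parent of S9, so it does not belong.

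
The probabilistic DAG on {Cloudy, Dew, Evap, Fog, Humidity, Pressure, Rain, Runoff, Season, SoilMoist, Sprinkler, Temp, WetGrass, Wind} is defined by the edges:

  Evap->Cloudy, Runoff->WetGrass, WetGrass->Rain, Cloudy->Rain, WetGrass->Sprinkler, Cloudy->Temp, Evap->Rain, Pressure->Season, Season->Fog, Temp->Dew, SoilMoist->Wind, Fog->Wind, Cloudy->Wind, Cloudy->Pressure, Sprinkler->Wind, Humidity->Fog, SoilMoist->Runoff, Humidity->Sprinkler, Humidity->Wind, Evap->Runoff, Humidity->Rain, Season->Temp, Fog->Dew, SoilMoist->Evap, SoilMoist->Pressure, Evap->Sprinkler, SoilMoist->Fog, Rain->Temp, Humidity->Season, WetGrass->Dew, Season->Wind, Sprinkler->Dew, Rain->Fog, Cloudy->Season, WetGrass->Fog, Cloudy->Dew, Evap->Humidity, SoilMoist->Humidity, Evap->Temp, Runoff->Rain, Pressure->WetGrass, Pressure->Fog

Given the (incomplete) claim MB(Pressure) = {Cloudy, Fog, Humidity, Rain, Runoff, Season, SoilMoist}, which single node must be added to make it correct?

WetGrass

A node's Markov blanket = Pa ∪ Ch ∪ (parents of Ch other than the node itself).
Pa(Pressure) = {Cloudy, SoilMoist}.
Pressure has children Fog, Season, WetGrass.
Co-parents of Pressure (other parents of its children):
  parents(WetGrass) \ {Pressure} = {Runoff}.
  parents(Season) \ {Pressure} = {Cloudy, Humidity}.
  parents(Fog) \ {Pressure} = {Humidity, Rain, Season, SoilMoist, WetGrass}.
MB(Pressure) = {Cloudy, Fog, Humidity, Rain, Runoff, Season, SoilMoist, WetGrass}.
Comparing with the claimed set, WetGrass is missing.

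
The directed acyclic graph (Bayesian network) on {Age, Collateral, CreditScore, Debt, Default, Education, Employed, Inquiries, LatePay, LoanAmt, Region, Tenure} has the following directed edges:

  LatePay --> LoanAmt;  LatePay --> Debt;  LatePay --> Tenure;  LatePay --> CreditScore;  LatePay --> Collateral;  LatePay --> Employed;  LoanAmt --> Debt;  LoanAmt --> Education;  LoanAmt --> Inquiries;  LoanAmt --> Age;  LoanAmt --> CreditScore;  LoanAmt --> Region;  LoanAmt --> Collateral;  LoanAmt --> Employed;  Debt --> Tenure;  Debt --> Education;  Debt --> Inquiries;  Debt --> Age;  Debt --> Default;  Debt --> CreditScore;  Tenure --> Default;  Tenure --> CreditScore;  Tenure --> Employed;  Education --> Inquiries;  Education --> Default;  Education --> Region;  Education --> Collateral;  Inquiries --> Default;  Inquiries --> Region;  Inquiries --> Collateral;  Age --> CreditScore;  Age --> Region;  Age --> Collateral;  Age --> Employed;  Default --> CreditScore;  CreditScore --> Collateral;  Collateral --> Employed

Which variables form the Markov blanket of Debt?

Debt's children: Age, CreditScore, Default, Education, Inquiries, Tenure.
Pa(Debt) = {LatePay, LoanAmt}.
Other parents of Debt's children:
  Tenure also has parent LatePay.
  Education's other parent is LoanAmt.
  parents(Inquiries) \ {Debt} = {Education, LoanAmt}.
  Age also has parent LoanAmt.
  parents(Default) \ {Debt} = {Education, Inquiries, Tenure}.
  CreditScore also has parents Age, Default, LatePay, LoanAmt, Tenure.
Union: {LatePay, LoanAmt} ∪ {Age, CreditScore, Default, Education, Inquiries, Tenure} ∪ {Age, Default, Education, Inquiries, LatePay, LoanAmt, Tenure} = {Age, CreditScore, Default, Education, Inquiries, LatePay, LoanAmt, Tenure}.

{Age, CreditScore, Default, Education, Inquiries, LatePay, LoanAmt, Tenure}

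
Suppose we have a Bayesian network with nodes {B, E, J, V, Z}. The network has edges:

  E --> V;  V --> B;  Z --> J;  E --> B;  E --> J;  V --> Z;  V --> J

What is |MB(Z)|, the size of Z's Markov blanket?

3

Recall MB(v) = parents ∪ children ∪ spouses, where spouses are the other parents of v's children.
Z's children: J.
Pa(Z) = {V}.
Parents of each child, excluding Z:
  J also has parents E, V.
MB(Z) = {E, J, V}, which has 3 nodes.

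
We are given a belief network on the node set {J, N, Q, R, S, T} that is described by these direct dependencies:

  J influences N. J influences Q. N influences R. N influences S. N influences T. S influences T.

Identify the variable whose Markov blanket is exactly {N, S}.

The target node must have every member of {N, S} as a parent, child, or co-parent, and no others.
Parents of T: N, S; children: none; co-parents: none.
These exactly cover the given set, so the node is T.

T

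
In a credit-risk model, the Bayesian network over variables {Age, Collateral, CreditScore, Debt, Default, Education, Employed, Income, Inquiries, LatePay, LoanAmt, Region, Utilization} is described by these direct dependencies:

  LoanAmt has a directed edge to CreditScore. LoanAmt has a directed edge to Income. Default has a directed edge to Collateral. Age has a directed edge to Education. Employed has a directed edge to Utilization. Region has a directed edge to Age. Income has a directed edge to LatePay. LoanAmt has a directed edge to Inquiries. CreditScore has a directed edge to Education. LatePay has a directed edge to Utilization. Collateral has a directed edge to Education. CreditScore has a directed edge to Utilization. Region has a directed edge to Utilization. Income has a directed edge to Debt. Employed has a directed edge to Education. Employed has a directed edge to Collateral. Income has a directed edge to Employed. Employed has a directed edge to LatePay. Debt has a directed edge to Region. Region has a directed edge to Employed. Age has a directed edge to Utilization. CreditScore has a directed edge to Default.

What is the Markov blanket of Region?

Recall MB(v) = parents ∪ children ∪ spouses, where spouses are the other parents of v's children.
Pa(Region) = {Debt}.
Region's children: Age, Employed, Utilization.
Co-parents of Region (other parents of its children):
  Age has no other parent.
  parents(Employed) \ {Region} = {Income}.
  Utilization's other parents are Age, CreditScore, Employed, LatePay.
Taking the union gives {Age, CreditScore, Debt, Employed, Income, LatePay, Utilization}.

{Age, CreditScore, Debt, Employed, Income, LatePay, Utilization}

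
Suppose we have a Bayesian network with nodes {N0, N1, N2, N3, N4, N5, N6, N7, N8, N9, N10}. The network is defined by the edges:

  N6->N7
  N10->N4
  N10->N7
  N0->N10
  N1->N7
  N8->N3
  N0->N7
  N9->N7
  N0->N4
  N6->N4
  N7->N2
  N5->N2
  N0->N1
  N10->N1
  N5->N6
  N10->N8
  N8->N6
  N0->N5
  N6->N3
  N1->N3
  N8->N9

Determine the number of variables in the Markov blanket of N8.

A node's Markov blanket = Pa ∪ Ch ∪ (parents of Ch other than the node itself).
N8's parents: N10.
N8's children: N3, N6, N9.
For each child, the remaining parents (spouses of N8):
  parents(N6) \ {N8} = {N5}.
  N9 has no other parent.
  N3 also has parents N1, N6.
MB(N8) = {N1, N3, N5, N6, N9, N10}, which has 6 nodes.

6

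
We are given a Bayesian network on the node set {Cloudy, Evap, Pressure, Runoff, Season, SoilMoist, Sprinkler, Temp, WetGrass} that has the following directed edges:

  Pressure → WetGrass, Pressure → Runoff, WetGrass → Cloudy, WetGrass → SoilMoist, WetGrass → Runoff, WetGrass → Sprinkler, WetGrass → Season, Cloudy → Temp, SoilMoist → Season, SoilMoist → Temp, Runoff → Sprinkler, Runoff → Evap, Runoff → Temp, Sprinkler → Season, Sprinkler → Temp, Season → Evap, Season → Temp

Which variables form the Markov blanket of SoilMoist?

{Cloudy, Runoff, Season, Sprinkler, Temp, WetGrass}

The Markov blanket of a node is its parents, its children, and the other parents of its children.
Children of SoilMoist: Season, Temp.
SoilMoist has parent WetGrass.
Other parents of SoilMoist's children:
  Season also has parents Sprinkler, WetGrass.
  Temp also has parents Cloudy, Runoff, Season, Sprinkler.
MB(SoilMoist) = {Cloudy, Runoff, Season, Sprinkler, Temp, WetGrass}.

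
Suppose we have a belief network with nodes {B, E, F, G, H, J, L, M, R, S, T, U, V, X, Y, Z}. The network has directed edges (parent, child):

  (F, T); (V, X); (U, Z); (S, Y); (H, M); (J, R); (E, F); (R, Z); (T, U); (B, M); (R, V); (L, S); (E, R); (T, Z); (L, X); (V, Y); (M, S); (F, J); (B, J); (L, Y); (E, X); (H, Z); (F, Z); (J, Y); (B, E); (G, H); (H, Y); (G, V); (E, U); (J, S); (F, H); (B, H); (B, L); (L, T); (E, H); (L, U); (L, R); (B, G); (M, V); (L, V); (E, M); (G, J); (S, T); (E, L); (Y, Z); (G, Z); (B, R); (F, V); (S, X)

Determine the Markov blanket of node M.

{B, E, F, G, H, J, L, R, S, V}

Ch(M) = {S, V}.
M has parents B, E, H.
For each child, the remaining parents (spouses of M):
  S: J, L
  V: F, G, L, R
So the Markov blanket of M is {B, E, F, G, H, J, L, R, S, V}.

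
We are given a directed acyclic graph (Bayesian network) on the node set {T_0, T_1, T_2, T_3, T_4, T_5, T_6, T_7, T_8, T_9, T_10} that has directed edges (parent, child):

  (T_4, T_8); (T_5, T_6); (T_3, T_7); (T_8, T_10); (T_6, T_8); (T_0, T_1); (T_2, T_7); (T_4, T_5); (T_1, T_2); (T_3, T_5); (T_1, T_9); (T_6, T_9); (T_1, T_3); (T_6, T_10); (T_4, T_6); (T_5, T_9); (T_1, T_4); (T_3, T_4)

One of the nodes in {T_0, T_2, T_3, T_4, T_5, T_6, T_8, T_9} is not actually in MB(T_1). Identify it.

The Markov blanket of a node is its parents, its children, and the other parents of its children.
Parents of T_1: T_0.
T_1's children: T_2, T_3, T_4, T_9.
Co-parents of T_1 (other parents of its children):
  T_2: —
  T_3: —
  T_4: T_3
  T_9: T_5, T_6
MB(T_1) = {T_0, T_2, T_3, T_4, T_5, T_6, T_9}.
T_8 is neither a parent, child, nor co-parent of T_1, so it does not belong.

T_8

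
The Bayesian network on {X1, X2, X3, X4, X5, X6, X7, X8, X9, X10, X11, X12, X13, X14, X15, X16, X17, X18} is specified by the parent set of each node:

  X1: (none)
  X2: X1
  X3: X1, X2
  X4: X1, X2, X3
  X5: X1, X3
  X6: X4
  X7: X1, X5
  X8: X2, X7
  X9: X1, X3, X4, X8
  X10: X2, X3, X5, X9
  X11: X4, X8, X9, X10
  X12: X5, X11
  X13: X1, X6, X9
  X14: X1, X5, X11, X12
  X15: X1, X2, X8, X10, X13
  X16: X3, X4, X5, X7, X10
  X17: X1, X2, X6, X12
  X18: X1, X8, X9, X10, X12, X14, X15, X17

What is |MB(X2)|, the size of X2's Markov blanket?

13

Recall MB(v) = parents ∪ children ∪ spouses, where spouses are the other parents of v's children.
X2's parents: X1.
Ch(X2) = {X3, X4, X8, X10, X15, X17}.
Co-parents of X2 (other parents of its children):
  X3: X1
  X4: X1, X3
  X8: X7
  X10: X3, X5, X9
  X15: X1, X8, X10, X13
  X17: X1, X6, X12
MB(X2) = {X1, X3, X4, X5, X6, X7, X8, X9, X10, X12, X13, X15, X17}, which has 13 nodes.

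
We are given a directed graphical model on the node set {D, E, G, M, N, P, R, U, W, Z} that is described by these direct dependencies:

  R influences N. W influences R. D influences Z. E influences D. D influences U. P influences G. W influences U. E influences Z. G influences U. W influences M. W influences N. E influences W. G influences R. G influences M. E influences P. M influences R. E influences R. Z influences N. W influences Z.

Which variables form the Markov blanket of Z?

{D, E, N, R, W}

Z has child N.
Pa(Z) = {D, E, W}.
Other parents of Z's children:
  N: R, W
So the Markov blanket of Z is {D, E, N, R, W}.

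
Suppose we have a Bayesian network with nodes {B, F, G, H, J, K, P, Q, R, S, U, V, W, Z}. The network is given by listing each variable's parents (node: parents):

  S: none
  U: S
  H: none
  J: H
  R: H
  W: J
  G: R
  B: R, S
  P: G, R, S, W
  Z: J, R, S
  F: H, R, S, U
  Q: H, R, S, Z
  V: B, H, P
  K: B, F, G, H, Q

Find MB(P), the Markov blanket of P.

The Markov blanket of a node is its parents, its children, and the other parents of its children.
P has parents G, R, S, W.
P has child V.
Parents of each child, excluding P:
  parents(V) \ {P} = {B, H}.
MB(P) = {B, G, H, R, S, V, W}.

{B, G, H, R, S, V, W}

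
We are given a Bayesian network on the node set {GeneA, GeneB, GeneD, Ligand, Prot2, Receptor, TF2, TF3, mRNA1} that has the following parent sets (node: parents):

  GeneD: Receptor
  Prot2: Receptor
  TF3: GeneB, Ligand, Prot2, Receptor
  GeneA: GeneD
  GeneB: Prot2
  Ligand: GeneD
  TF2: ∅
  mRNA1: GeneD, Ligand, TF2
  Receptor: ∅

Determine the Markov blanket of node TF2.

Ch(TF2) = {mRNA1}.
TF2 has no parents.
For each child, the remaining parents (spouses of TF2):
  mRNA1: GeneD, Ligand
So the Markov blanket of TF2 is {GeneD, Ligand, mRNA1}.

{GeneD, Ligand, mRNA1}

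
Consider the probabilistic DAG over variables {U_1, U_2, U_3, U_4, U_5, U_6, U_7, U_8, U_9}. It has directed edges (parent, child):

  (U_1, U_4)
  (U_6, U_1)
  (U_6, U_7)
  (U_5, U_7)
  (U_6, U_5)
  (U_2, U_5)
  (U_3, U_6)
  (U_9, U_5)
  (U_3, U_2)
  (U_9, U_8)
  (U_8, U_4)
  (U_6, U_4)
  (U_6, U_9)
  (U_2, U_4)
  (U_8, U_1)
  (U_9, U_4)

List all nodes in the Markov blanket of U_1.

{U_2, U_4, U_6, U_8, U_9}

The Markov blanket of a node is its parents, its children, and the other parents of its children.
Pa(U_1) = {U_6, U_8}.
U_1 has child U_4.
Co-parents of U_1 (other parents of its children):
  U_4 also has parents U_2, U_6, U_8, U_9.
Union: {U_6, U_8} ∪ {U_4} ∪ {U_2, U_6, U_8, U_9} = {U_2, U_4, U_6, U_8, U_9}.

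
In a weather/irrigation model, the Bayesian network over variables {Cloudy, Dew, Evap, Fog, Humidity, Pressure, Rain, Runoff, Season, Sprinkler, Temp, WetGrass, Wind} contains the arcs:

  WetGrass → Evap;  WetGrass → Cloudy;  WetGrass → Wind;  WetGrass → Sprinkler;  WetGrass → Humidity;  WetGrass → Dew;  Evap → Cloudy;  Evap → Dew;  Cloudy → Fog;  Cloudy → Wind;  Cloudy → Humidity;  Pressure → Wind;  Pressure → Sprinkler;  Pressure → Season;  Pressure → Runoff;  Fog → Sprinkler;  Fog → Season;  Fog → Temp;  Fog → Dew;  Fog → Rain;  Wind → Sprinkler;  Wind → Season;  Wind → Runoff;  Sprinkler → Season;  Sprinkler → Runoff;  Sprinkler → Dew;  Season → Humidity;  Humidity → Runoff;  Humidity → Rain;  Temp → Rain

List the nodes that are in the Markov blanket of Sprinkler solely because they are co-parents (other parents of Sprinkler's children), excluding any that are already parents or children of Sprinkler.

Children of Sprinkler: Dew, Runoff, Season.
  Season also has parents Fog, Pressure, Wind.
  parents(Runoff) \ {Sprinkler} = {Humidity, Pressure, Wind}.
  parents(Dew) \ {Sprinkler} = {Evap, Fog, WetGrass}.
Excluding nodes already adjacent to Sprinkler (Dew, Fog, Pressure, Runoff, Season, WetGrass, Wind), the co-parent-only contribution is {Evap, Humidity}.

{Evap, Humidity}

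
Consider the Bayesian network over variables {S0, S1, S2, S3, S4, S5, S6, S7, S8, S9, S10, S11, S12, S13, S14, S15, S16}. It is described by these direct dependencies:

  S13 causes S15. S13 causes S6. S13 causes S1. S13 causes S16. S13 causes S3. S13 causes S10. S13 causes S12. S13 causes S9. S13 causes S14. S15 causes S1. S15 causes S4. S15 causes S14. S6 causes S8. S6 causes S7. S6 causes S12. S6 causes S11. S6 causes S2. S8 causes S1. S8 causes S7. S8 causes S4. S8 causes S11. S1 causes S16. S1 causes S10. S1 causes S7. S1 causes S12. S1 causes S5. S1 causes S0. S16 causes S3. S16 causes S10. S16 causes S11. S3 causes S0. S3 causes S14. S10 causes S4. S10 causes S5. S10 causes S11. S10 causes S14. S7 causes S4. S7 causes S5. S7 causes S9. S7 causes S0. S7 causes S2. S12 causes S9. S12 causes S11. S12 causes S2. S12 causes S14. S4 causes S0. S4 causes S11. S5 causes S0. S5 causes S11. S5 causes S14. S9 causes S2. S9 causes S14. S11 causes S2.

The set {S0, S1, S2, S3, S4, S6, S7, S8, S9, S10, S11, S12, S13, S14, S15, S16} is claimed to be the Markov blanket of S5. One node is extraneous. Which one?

The Markov blanket of a node is its parents, its children, and the other parents of its children.
Pa(S5) = {S1, S7, S10}.
Children of S5: S0, S11, S14.
Parents of each child, excluding S5:
  parents(S0) \ {S5} = {S1, S3, S4, S7}.
  parents(S11) \ {S5} = {S4, S6, S8, S10, S12, S16}.
  parents(S14) \ {S5} = {S3, S9, S10, S12, S13, S15}.
MB(S5) = {S0, S1, S3, S4, S6, S7, S8, S9, S10, S11, S12, S13, S14, S15, S16}.
S2 is neither a parent, child, nor co-parent of S5, so it does not belong.

S2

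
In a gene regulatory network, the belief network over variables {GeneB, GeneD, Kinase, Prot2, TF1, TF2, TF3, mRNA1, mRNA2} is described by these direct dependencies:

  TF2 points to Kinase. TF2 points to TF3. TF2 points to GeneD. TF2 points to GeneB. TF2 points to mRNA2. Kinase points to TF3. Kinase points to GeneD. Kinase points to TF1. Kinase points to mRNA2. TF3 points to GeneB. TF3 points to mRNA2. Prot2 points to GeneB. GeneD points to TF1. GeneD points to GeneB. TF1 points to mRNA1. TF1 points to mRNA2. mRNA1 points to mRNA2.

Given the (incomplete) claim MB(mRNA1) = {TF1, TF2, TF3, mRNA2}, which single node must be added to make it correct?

mRNA1 has parent TF1.
Ch(mRNA1) = {mRNA2}.
For each child, the remaining parents (spouses of mRNA1):
  mRNA2 also has parents Kinase, TF1, TF2, TF3.
MB(mRNA1) = {Kinase, TF1, TF2, TF3, mRNA2}.
Comparing with the claimed set, Kinase is missing.

Kinase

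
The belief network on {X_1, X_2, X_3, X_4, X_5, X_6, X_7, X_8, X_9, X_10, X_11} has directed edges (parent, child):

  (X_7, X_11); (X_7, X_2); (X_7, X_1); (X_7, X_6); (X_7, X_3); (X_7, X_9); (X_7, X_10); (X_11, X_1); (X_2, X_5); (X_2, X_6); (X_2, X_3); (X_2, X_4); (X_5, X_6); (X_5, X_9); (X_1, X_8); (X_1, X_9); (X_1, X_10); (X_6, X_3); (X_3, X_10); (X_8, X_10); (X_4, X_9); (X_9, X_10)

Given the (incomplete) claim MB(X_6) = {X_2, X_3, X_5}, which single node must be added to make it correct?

X_7

Children of X_6: X_3.
X_6 has parents X_2, X_5, X_7.
Other parents of X_6's children:
  parents(X_3) \ {X_6} = {X_2, X_7}.
MB(X_6) = {X_2, X_3, X_5, X_7}.
Comparing with the claimed set, X_7 is missing.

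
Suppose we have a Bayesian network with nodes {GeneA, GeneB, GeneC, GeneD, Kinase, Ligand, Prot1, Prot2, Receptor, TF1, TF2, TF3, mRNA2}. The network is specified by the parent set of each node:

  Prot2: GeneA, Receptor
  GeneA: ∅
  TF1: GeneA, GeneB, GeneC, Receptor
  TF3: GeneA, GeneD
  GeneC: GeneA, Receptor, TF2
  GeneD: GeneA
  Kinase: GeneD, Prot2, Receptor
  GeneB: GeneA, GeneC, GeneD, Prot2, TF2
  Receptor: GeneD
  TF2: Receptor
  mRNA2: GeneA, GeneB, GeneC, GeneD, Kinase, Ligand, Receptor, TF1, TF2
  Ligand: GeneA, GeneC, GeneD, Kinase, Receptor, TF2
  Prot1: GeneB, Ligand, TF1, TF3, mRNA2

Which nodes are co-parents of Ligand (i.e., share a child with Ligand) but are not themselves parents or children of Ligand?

{GeneB, TF1, TF3}

Children of Ligand: Prot1, mRNA2.
  mRNA2: GeneA, GeneB, GeneC, GeneD, Kinase, Receptor, TF1, TF2
  Prot1: GeneB, TF1, TF3, mRNA2
Excluding nodes already adjacent to Ligand (GeneA, GeneC, GeneD, Kinase, Prot1, Receptor, TF2, mRNA2), the co-parent-only contribution is {GeneB, TF1, TF3}.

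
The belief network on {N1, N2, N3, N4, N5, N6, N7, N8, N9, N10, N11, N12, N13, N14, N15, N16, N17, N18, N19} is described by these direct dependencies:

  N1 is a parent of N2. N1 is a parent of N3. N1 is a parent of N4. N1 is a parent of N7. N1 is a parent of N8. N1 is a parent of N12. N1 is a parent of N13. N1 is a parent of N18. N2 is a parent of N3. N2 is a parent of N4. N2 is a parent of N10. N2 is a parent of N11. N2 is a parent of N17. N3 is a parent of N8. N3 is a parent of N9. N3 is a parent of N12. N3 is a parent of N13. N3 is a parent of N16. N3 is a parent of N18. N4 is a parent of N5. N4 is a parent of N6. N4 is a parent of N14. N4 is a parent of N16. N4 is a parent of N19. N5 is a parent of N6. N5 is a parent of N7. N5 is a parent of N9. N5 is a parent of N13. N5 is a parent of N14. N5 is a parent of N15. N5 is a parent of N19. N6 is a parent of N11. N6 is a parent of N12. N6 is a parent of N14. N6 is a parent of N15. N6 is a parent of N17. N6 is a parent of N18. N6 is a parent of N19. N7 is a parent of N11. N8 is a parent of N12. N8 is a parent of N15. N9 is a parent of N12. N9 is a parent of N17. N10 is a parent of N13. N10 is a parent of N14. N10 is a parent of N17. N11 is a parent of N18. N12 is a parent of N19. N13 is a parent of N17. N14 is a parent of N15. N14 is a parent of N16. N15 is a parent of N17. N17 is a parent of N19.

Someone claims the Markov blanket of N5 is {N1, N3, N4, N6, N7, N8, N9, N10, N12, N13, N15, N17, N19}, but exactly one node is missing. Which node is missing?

By definition, MB(N5) is built from N5's parents, N5's children, and the co-parents of N5.
N5 has children N6, N7, N9, N13, N14, N15, N19.
Pa(N5) = {N4}.
Parents of each child, excluding N5:
  N6: N4
  N7: N1
  N9: N3
  N13: N1, N3, N10
  N14: N4, N6, N10
  N15: N6, N8, N14
  N19: N4, N6, N12, N17
MB(N5) = {N1, N3, N4, N6, N7, N8, N9, N10, N12, N13, N14, N15, N17, N19}.
Comparing with the claimed set, N14 is missing.

N14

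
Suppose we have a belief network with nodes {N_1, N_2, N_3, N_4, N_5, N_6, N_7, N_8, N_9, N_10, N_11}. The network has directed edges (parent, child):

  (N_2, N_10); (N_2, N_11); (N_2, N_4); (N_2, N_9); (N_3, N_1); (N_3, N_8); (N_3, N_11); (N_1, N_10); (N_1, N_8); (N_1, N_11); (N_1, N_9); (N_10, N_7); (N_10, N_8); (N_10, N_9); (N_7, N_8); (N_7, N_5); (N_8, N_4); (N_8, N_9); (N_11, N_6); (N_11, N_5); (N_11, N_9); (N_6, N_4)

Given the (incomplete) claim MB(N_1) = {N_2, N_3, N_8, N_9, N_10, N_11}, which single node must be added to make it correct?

N_7

The Markov blanket of a node is its parents, its children, and the other parents of its children.
N_1 has parent N_3.
Children of N_1: N_8, N_9, N_10, N_11.
Parents of each child, excluding N_1:
  parents(N_10) \ {N_1} = {N_2}.
  N_8's other parents are N_3, N_7, N_10.
  N_11's other parents are N_2, N_3.
  N_9's other parents are N_2, N_8, N_10, N_11.
MB(N_1) = {N_2, N_3, N_7, N_8, N_9, N_10, N_11}.
Comparing with the claimed set, N_7 is missing.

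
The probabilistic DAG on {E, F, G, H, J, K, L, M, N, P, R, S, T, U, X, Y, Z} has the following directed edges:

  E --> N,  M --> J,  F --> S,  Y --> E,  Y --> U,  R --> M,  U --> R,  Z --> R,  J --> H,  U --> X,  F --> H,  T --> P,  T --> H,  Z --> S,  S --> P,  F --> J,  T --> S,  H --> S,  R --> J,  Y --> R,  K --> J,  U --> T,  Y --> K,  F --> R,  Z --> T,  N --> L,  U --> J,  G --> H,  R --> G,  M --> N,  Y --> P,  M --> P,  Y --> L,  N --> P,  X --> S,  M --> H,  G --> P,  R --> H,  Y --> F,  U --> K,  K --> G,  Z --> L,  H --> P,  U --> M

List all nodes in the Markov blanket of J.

By definition, MB(J) is built from J's parents, J's children, and the co-parents of J.
Parents of J: F, K, M, R, U.
Children of J: H.
Other parents of J's children:
  H's other parents are F, G, M, R, T.
Union: {F, K, M, R, U} ∪ {H} ∪ {F, G, M, R, T} = {F, G, H, K, M, R, T, U}.

{F, G, H, K, M, R, T, U}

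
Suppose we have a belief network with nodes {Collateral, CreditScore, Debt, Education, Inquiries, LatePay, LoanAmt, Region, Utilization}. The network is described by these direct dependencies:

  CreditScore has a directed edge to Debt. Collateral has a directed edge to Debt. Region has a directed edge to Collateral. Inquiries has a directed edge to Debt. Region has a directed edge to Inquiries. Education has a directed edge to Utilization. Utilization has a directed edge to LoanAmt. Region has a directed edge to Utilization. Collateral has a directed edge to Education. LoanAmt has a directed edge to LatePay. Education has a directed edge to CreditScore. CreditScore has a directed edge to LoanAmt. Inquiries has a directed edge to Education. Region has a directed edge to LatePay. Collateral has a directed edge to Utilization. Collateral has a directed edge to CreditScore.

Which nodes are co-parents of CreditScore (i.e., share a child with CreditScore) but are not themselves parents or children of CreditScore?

{Inquiries, Utilization}

Children of CreditScore: Debt, LoanAmt.
  Debt: Collateral, Inquiries
  LoanAmt: Utilization
Excluding nodes already adjacent to CreditScore (Collateral, Debt, Education, LoanAmt), the co-parent-only contribution is {Inquiries, Utilization}.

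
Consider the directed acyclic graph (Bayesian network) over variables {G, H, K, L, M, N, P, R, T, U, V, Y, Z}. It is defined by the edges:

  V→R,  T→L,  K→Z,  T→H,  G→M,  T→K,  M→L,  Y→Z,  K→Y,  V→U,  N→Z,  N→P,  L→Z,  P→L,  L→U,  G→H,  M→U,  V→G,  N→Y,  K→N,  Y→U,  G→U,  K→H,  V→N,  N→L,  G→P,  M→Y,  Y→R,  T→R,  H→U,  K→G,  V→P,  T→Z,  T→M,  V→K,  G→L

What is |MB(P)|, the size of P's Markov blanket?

A node's Markov blanket = Pa ∪ Ch ∪ (parents of Ch other than the node itself).
Children of P: L.
P has parents G, N, V.
Other parents of P's children:
  L: G, M, N, T
MB(P) = {G, L, M, N, T, V}, which has 6 nodes.

6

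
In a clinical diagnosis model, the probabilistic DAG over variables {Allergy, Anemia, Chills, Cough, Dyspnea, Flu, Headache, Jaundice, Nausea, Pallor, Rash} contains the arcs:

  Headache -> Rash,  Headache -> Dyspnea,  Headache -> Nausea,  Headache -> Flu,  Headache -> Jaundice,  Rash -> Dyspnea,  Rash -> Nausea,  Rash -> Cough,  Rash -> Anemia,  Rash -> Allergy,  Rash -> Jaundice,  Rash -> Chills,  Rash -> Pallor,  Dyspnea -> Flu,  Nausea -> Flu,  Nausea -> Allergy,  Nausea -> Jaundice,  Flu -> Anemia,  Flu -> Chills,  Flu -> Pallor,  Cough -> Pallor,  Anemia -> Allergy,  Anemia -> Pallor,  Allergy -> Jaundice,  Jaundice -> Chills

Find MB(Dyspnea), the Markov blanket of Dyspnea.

{Flu, Headache, Nausea, Rash}

Dyspnea's parents: Headache, Rash.
Dyspnea has child Flu.
Parents of each child, excluding Dyspnea:
  Flu also has parents Headache, Nausea.
Union: {Headache, Rash} ∪ {Flu} ∪ {Headache, Nausea} = {Flu, Headache, Nausea, Rash}.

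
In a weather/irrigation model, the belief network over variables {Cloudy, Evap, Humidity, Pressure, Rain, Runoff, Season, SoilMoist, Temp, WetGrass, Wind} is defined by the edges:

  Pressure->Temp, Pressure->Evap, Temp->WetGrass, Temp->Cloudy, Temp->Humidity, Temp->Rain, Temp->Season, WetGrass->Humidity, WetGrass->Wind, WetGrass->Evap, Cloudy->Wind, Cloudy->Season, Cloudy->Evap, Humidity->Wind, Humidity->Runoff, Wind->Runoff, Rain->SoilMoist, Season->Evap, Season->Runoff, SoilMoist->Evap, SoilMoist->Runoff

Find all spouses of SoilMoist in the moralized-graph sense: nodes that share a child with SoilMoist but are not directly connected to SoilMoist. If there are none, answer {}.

{Cloudy, Humidity, Pressure, Season, WetGrass, Wind}

Children of SoilMoist: Evap, Runoff.
  Evap: Cloudy, Pressure, Season, WetGrass
  Runoff: Humidity, Season, Wind
Excluding nodes already adjacent to SoilMoist (Evap, Rain, Runoff), the co-parent-only contribution is {Cloudy, Humidity, Pressure, Season, WetGrass, Wind}.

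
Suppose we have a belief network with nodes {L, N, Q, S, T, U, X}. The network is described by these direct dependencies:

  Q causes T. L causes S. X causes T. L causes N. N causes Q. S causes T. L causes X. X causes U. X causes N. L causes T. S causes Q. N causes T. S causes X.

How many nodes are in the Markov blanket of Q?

5

A node's Markov blanket = Pa ∪ Ch ∪ (parents of Ch other than the node itself).
Parents of Q: N, S.
Ch(Q) = {T}.
Co-parents of Q (other parents of its children):
  T's other parents are L, N, S, X.
MB(Q) = {L, N, S, T, X}, which has 5 nodes.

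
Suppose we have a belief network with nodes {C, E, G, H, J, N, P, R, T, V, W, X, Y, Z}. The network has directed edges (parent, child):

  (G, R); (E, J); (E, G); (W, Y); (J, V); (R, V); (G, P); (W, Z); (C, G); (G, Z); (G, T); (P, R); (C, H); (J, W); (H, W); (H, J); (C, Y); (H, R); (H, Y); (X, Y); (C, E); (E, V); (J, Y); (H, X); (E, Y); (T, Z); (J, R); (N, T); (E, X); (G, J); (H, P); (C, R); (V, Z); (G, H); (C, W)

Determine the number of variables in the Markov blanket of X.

6

Pa(X) = {E, H}.
Children of X: Y.
Other parents of X's children:
  parents(Y) \ {X} = {C, E, H, J, W}.
MB(X) = {C, E, H, J, W, Y}, which has 6 nodes.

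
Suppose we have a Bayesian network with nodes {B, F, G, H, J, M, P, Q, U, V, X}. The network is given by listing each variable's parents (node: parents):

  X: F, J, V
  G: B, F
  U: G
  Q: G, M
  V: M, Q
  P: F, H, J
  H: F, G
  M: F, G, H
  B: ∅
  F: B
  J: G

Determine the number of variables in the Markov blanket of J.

6

By definition, MB(J) is built from J's parents, J's children, and the co-parents of J.
J has parent G.
Ch(J) = {P, X}.
Parents of each child, excluding J:
  P: F, H
  X: F, V
MB(J) = {F, G, H, P, V, X}, which has 6 nodes.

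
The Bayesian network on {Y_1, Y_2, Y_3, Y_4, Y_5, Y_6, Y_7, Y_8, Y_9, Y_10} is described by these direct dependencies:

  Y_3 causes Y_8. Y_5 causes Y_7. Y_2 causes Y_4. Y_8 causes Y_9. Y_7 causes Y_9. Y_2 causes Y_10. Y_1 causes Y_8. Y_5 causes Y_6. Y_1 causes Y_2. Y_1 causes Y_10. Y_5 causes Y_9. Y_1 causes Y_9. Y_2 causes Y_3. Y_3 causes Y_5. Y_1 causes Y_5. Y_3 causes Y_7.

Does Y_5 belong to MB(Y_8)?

Yes

Y_5 is a co-parent of Y_8: both are parents of Y_9.
So Y_5 ∈ MB(Y_8).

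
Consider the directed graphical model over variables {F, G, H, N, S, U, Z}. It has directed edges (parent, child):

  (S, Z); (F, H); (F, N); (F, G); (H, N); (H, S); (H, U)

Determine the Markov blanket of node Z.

Parents of Z: S.
Ch(Z) = {}.
With no children, Z has no spouses; the co-parent set is empty.
So the Markov blanket of Z is {S}.

{S}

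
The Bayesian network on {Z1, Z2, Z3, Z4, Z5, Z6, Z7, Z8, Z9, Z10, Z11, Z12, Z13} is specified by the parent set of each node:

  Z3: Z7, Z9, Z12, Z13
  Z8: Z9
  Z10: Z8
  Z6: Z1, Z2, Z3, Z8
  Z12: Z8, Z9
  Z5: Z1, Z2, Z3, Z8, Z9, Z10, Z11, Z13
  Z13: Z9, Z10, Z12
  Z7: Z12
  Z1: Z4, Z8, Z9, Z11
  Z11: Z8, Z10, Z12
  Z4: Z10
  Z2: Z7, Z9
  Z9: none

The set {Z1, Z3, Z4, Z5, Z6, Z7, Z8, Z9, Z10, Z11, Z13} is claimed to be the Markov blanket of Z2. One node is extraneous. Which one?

Z4

Z2 has parents Z7, Z9.
Children of Z2: Z5, Z6.
Co-parents of Z2 (other parents of its children):
  Z5: Z1, Z3, Z8, Z9, Z10, Z11, Z13
  Z6: Z1, Z3, Z8
MB(Z2) = {Z1, Z3, Z5, Z6, Z7, Z8, Z9, Z10, Z11, Z13}.
Z4 is neither a parent, child, nor co-parent of Z2, so it does not belong.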